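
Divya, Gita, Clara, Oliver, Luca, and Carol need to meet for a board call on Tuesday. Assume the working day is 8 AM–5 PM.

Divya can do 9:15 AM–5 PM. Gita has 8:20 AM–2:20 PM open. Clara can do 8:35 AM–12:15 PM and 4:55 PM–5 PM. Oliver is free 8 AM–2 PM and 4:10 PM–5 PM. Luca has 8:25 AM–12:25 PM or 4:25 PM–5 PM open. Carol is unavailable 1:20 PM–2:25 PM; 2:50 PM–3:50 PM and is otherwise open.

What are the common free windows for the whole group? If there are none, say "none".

09:15-12:15

Divya free: 09:15-17:00.
Gita free: 08:20-14:20.
Clara free: 08:35-12:15, 16:55-17:00.
Oliver free: 08:00-14:00, 16:10-17:00.
Luca free: 08:25-12:25, 16:25-17:00.
Carol free: 08:00-13:20, 14:25-14:50, 15:50-17:00 (invert busy blocks within the working day).
Divya ∩ Gita: 09:15-14:20.
Divya ∩ Gita ∩ Clara: 09:15-12:15.
Divya ∩ Gita ∩ Clara ∩ Oliver: 09:15-12:15.
Divya ∩ Gita ∩ Clara ∩ Oliver ∩ Luca: 09:15-12:15.
Divya ∩ Gita ∩ Clara ∩ Oliver ∩ Luca ∩ Carol: 09:15-12:15.
So the common availability across everyone is 09:15-12:15.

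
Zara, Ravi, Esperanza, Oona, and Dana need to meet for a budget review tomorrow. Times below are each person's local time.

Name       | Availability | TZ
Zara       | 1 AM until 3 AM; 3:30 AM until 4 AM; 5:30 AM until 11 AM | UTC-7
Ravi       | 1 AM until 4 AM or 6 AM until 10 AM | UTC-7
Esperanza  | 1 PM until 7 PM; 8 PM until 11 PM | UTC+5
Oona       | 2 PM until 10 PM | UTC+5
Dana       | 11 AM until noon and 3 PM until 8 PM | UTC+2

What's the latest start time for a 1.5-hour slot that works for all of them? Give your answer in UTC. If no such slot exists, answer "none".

15:30

Zara in UTC: 08:00-10:00, 10:30-11:00, 12:30-18:00 (add 7h to convert from UTC-7).
Ravi in UTC: 08:00-11:00, 13:00-17:00 (add 7h to convert from UTC-7).
Esperanza in UTC: 08:00-14:00, 15:00-18:00 (subtract 5h to convert from UTC+5).
Oona in UTC: 09:00-17:00 (subtract 5h to convert from UTC+5).
Dana in UTC: 09:00-10:00, 13:00-18:00 (subtract 2h to convert from UTC+2).
Zara ∩ Ravi: 08:00-10:00, 10:30-11:00, 13:00-17:00.
Zara ∩ Ravi ∩ Esperanza: 08:00-10:00, 10:30-11:00, 13:00-14:00, 15:00-17:00.
Zara ∩ Ravi ∩ Esperanza ∩ Oona: 09:00-10:00, 10:30-11:00, 13:00-14:00, 15:00-17:00.
Zara ∩ Ravi ∩ Esperanza ∩ Oona ∩ Dana: 09:00-10:00, 13:00-14:00, 15:00-17:00.
So the common availability across everyone is 09:00-10:00, 13:00-14:00, 15:00-17:00.
The last common window of at least 90 minutes is 15:00-17:00; a 90-minute meeting can start as late as 15:30 and still end by 17:00.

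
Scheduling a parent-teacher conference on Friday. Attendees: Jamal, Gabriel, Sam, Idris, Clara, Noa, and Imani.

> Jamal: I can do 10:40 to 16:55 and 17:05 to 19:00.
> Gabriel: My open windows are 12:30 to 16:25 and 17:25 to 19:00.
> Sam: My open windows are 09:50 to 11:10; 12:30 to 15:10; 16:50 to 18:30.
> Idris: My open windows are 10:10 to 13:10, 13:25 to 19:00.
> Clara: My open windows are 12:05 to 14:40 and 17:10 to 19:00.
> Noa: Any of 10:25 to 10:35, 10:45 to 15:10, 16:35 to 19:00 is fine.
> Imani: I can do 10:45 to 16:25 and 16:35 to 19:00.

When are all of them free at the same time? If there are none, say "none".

Jamal ∩ Gabriel: 12:30-16:25, 17:25-19:00.
Jamal ∩ Gabriel ∩ Sam: 12:30-15:10, 17:25-18:30.
Jamal ∩ Gabriel ∩ Sam ∩ Idris: 12:30-13:10, 13:25-15:10, 17:25-18:30.
Jamal ∩ Gabriel ∩ Sam ∩ Idris ∩ Clara: 12:30-13:10, 13:25-14:40, 17:25-18:30.
Jamal ∩ Gabriel ∩ Sam ∩ Idris ∩ Clara ∩ Noa: 12:30-13:10, 13:25-14:40, 17:25-18:30.
Jamal ∩ Gabriel ∩ Sam ∩ Idris ∩ Clara ∩ Noa ∩ Imani: 12:30-13:10, 13:25-14:40, 17:25-18:30.

12:30-13:10, 13:25-14:40, 17:25-18:30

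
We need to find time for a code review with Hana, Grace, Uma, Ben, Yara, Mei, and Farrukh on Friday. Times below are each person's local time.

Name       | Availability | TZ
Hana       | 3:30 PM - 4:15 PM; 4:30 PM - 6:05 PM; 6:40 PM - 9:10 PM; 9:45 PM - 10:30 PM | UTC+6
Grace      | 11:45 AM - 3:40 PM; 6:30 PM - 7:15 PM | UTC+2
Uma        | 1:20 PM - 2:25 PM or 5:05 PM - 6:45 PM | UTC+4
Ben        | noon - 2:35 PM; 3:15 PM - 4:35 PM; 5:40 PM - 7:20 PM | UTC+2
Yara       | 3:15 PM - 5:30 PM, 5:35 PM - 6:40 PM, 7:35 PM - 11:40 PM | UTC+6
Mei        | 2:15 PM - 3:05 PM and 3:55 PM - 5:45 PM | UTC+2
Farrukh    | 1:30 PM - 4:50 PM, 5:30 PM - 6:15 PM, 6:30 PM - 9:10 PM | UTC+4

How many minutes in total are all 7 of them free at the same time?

0

Hana in UTC: 09:30-10:15, 10:30-12:05, 12:40-15:10, 15:45-16:30 (subtract 6h to convert from UTC+6).
Grace in UTC: 09:45-13:40, 16:30-17:15 (subtract 2h to convert from UTC+2).
Uma in UTC: 09:20-10:25, 13:05-14:45 (subtract 4h to convert from UTC+4).
Ben in UTC: 10:00-12:35, 13:15-14:35, 15:40-17:20 (subtract 2h to convert from UTC+2).
Yara in UTC: 09:15-11:30, 11:35-12:40, 13:35-17:40 (subtract 6h to convert from UTC+6).
Mei in UTC: 12:15-13:05, 13:55-15:45 (subtract 2h to convert from UTC+2).
Farrukh in UTC: 09:30-12:50, 13:30-14:15, 14:30-17:10 (subtract 4h to convert from UTC+4).
Hana ∩ Grace: 09:45-10:15, 10:30-12:05, 12:40-13:40.
Hana ∩ Grace ∩ Uma: 09:45-10:15, 13:05-13:40.
Hana ∩ Grace ∩ Uma ∩ Ben: 10:00-10:15, 13:15-13:40.
Hana ∩ Grace ∩ Uma ∩ Ben ∩ Yara: 10:00-10:15, 13:35-13:40.
Hana ∩ Grace ∩ Uma ∩ Ben ∩ Yara ∩ Mei: ∅.
Hana ∩ Grace ∩ Uma ∩ Ben ∩ Yara ∩ Mei ∩ Farrukh: ∅.
There is no time when everyone is free.
There is no common window, so the total is 0 minutes.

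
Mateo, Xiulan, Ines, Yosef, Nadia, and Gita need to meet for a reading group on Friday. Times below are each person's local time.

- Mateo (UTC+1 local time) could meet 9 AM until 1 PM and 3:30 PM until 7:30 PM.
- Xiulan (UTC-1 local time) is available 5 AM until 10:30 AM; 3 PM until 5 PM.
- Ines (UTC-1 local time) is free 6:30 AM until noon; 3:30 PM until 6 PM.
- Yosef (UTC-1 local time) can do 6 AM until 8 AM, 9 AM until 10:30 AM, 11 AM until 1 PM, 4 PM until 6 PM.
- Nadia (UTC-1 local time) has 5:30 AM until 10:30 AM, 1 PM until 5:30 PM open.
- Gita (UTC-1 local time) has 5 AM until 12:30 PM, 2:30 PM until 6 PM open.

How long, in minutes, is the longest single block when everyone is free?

Mateo in UTC: 08:00-12:00, 14:30-18:30 (subtract 1h to convert from UTC+1).
Xiulan in UTC: 06:00-11:30, 16:00-18:00 (add 1h to convert from UTC-1).
Ines in UTC: 07:30-13:00, 16:30-19:00 (add 1h to convert from UTC-1).
Yosef in UTC: 07:00-09:00, 10:00-11:30, 12:00-14:00, 17:00-19:00 (add 1h to convert from UTC-1).
Nadia in UTC: 06:30-11:30, 14:00-18:30 (add 1h to convert from UTC-1).
Gita in UTC: 06:00-13:30, 15:30-19:00 (add 1h to convert from UTC-1).
Mateo ∩ Xiulan: 08:00-11:30, 16:00-18:00.
Mateo ∩ Xiulan ∩ Ines: 08:00-11:30, 16:30-18:00.
Mateo ∩ Xiulan ∩ Ines ∩ Yosef: 08:00-09:00, 10:00-11:30, 17:00-18:00.
Mateo ∩ Xiulan ∩ Ines ∩ Yosef ∩ Nadia: 08:00-09:00, 10:00-11:30, 17:00-18:00.
Mateo ∩ Xiulan ∩ Ines ∩ Yosef ∩ Nadia ∩ Gita: 08:00-09:00, 10:00-11:30, 17:00-18:00.
The longest is 10:00-11:30 at 90 minutes.

90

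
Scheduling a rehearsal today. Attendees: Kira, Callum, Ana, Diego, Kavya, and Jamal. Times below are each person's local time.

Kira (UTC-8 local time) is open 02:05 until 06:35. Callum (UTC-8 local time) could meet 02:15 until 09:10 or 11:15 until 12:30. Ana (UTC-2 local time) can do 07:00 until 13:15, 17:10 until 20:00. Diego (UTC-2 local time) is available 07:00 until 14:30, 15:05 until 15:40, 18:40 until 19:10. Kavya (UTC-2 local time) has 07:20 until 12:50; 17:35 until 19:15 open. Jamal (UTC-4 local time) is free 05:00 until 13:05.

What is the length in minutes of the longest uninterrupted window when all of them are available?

Kira in UTC: 10:05-14:35 (add 8h to convert from UTC-8).
Callum in UTC: 10:15-17:10, 19:15-20:30 (add 8h to convert from UTC-8).
Ana in UTC: 09:00-15:15, 19:10-22:00 (add 2h to convert from UTC-2).
Diego in UTC: 09:00-16:30, 17:05-17:40, 20:40-21:10 (add 2h to convert from UTC-2).
Kavya in UTC: 09:20-14:50, 19:35-21:15 (add 2h to convert from UTC-2).
Jamal in UTC: 09:00-17:05 (add 4h to convert from UTC-4).
Kira ∩ Callum: 10:15-14:35.
Kira ∩ Callum ∩ Ana: 10:15-14:35.
Kira ∩ Callum ∩ Ana ∩ Diego: 10:15-14:35.
Kira ∩ Callum ∩ Ana ∩ Diego ∩ Kavya: 10:15-14:35.
Kira ∩ Callum ∩ Ana ∩ Diego ∩ Kavya ∩ Jamal: 10:15-14:35.
The longest is 10:15-14:35 at 260 minutes.

260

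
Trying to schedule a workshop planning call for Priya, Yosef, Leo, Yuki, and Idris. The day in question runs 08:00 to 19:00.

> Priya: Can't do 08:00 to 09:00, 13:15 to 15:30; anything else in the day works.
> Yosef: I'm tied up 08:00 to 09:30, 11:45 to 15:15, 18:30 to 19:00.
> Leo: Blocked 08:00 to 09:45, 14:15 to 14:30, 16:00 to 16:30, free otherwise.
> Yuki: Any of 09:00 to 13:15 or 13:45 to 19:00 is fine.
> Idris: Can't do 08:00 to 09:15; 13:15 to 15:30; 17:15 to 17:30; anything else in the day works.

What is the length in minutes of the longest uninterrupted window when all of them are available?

120

Priya free: 09:00-13:15, 15:30-19:00 (invert busy blocks within the working day).
Yosef free: 09:30-11:45, 15:15-18:30 (invert busy blocks within the working day).
Leo free: 09:45-14:15, 14:30-16:00, 16:30-19:00 (invert busy blocks within the working day).
Yuki free: 09:00-13:15, 13:45-19:00.
Idris free: 09:15-13:15, 15:30-17:15, 17:30-19:00 (invert busy blocks within the working day).
Priya ∩ Yosef: 09:30-11:45, 15:30-18:30.
Priya ∩ Yosef ∩ Leo: 09:45-11:45, 15:30-16:00, 16:30-18:30.
Priya ∩ Yosef ∩ Leo ∩ Yuki: 09:45-11:45, 15:30-16:00, 16:30-18:30.
Priya ∩ Yosef ∩ Leo ∩ Yuki ∩ Idris: 09:45-11:45, 15:30-16:00, 16:30-17:15, 17:30-18:30.
The longest is 09:45-11:45 at 120 minutes.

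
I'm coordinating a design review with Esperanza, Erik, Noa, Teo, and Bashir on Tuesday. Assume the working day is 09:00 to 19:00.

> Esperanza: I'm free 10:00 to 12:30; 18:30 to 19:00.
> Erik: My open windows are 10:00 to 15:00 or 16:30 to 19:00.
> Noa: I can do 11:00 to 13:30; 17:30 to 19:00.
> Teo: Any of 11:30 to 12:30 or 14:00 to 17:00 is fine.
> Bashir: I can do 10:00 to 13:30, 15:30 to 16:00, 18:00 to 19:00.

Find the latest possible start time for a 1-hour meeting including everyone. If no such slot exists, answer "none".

Esperanza ∩ Erik: 10:00-12:30, 18:30-19:00.
Esperanza ∩ Erik ∩ Noa: 11:00-12:30, 18:30-19:00.
Esperanza ∩ Erik ∩ Noa ∩ Teo: 11:30-12:30.
Esperanza ∩ Erik ∩ Noa ∩ Teo ∩ Bashir: 11:30-12:30.
The last common window of at least 60 minutes is 11:30-12:30; a 60-minute meeting can start as late as 11:30 and still end by 12:30.

11:30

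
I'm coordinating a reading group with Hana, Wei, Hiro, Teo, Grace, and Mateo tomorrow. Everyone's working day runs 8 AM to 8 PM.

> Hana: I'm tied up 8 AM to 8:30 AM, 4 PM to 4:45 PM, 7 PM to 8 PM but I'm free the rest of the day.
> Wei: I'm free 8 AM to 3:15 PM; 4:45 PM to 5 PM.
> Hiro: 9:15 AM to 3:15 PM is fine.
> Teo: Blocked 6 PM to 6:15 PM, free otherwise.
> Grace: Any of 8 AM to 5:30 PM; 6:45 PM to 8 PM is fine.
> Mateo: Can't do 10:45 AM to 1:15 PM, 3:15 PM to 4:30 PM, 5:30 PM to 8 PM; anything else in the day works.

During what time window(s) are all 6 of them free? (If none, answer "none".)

Hana free: 08:30-16:00, 16:45-19:00 (invert busy blocks within the working day).
Wei free: 08:00-15:15, 16:45-17:00.
Hiro free: 09:15-15:15.
Teo free: 08:00-18:00, 18:15-20:00 (invert busy blocks within the working day).
Grace free: 08:00-17:30, 18:45-20:00.
Mateo free: 08:00-10:45, 13:15-15:15, 16:30-17:30 (invert busy blocks within the working day).
Hana ∩ Wei: 08:30-15:15, 16:45-17:00.
Hana ∩ Wei ∩ Hiro: 09:15-15:15.
Hana ∩ Wei ∩ Hiro ∩ Teo: 09:15-15:15.
Hana ∩ Wei ∩ Hiro ∩ Teo ∩ Grace: 09:15-15:15.
Hana ∩ Wei ∩ Hiro ∩ Teo ∩ Grace ∩ Mateo: 09:15-10:45, 13:15-15:15.
Those are the intersection windows.

09:15-10:45, 13:15-15:15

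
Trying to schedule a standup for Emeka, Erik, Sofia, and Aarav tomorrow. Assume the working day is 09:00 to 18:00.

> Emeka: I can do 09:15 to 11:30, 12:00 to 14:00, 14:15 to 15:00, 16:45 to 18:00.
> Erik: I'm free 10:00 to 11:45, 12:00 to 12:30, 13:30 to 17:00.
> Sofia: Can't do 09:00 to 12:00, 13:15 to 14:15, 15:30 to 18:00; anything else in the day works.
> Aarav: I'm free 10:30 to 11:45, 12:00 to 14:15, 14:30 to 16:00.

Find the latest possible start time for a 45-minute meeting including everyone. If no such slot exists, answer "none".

Emeka free: 09:15-11:30, 12:00-14:00, 14:15-15:00, 16:45-18:00.
Erik free: 10:00-11:45, 12:00-12:30, 13:30-17:00.
Sofia free: 12:00-13:15, 14:15-15:30 (invert busy blocks within the working day).
Aarav free: 10:30-11:45, 12:00-14:15, 14:30-16:00.
Emeka ∩ Erik: 10:00-11:30, 12:00-12:30, 13:30-14:00, 14:15-15:00, 16:45-17:00.
Emeka ∩ Erik ∩ Sofia: 12:00-12:30, 14:15-15:00.
Emeka ∩ Erik ∩ Sofia ∩ Aarav: 12:00-12:30, 14:30-15:00.
So the common availability across everyone is 12:00-12:30, 14:30-15:00.
No common window is at least 45 minutes long.

none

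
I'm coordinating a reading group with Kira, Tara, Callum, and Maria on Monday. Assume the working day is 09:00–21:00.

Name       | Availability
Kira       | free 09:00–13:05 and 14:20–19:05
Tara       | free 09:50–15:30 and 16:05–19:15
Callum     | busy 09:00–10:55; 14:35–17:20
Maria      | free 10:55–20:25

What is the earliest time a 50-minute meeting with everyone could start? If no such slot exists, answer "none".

10:55

Kira free: 09:00-13:05, 14:20-19:05.
Tara free: 09:50-15:30, 16:05-19:15.
Callum free: 10:55-14:35, 17:20-21:00 (invert busy blocks within the working day).
Maria free: 10:55-20:25.
Kira ∩ Tara: 09:50-13:05, 14:20-15:30, 16:05-19:05.
Kira ∩ Tara ∩ Callum: 10:55-13:05, 14:20-14:35, 17:20-19:05.
Kira ∩ Tara ∩ Callum ∩ Maria: 10:55-13:05, 14:20-14:35, 17:20-19:05.
The first common window of at least 50 minutes is 10:55-13:05, so the earliest start is 10:55.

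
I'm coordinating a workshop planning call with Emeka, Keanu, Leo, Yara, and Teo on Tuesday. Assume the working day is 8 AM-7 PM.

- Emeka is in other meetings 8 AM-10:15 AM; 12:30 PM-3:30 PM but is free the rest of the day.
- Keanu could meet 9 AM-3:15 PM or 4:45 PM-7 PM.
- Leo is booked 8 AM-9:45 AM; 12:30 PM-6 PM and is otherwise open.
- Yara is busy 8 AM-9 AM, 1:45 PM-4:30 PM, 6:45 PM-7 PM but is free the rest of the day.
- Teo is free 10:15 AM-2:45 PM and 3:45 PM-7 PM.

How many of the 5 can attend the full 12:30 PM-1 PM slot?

3

Emeka free: 10:15-12:30, 15:30-19:00 (invert busy blocks within the working day).
Keanu free: 09:00-15:15, 16:45-19:00.
Leo free: 09:45-12:30, 18:00-19:00 (invert busy blocks within the working day).
Yara free: 09:00-13:45, 16:30-18:45 (invert busy blocks within the working day).
Teo free: 10:15-14:45, 15:45-19:00.
Keanu, Yara, and Teo can make the full 12:30-13:00 slot — that's 3.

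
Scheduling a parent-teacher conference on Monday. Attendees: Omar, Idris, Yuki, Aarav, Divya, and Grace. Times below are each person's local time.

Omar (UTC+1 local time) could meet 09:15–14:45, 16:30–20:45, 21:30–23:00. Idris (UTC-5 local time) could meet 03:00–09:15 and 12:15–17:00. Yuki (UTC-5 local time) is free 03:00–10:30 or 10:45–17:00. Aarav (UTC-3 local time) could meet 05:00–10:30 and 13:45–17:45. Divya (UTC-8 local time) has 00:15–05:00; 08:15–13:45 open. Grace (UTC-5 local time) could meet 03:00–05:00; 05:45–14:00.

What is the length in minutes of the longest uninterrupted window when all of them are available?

Omar in UTC: 08:15-13:45, 15:30-19:45, 20:30-22:00 (subtract 1h to convert from UTC+1).
Idris in UTC: 08:00-14:15, 17:15-22:00 (add 5h to convert from UTC-5).
Yuki in UTC: 08:00-15:30, 15:45-22:00 (add 5h to convert from UTC-5).
Aarav in UTC: 08:00-13:30, 16:45-20:45 (add 3h to convert from UTC-3).
Divya in UTC: 08:15-13:00, 16:15-21:45 (add 8h to convert from UTC-8).
Grace in UTC: 08:00-10:00, 10:45-19:00 (add 5h to convert from UTC-5).
Omar ∩ Idris: 08:15-13:45, 17:15-19:45, 20:30-22:00.
Omar ∩ Idris ∩ Yuki: 08:15-13:45, 17:15-19:45, 20:30-22:00.
Omar ∩ Idris ∩ Yuki ∩ Aarav: 08:15-13:30, 17:15-19:45, 20:30-20:45.
Omar ∩ Idris ∩ Yuki ∩ Aarav ∩ Divya: 08:15-13:00, 17:15-19:45, 20:30-20:45.
Omar ∩ Idris ∩ Yuki ∩ Aarav ∩ Divya ∩ Grace: 08:15-10:00, 10:45-13:00, 17:15-19:00.
Those are the intersection windows.
The longest is 10:45-13:00 at 135 minutes.

135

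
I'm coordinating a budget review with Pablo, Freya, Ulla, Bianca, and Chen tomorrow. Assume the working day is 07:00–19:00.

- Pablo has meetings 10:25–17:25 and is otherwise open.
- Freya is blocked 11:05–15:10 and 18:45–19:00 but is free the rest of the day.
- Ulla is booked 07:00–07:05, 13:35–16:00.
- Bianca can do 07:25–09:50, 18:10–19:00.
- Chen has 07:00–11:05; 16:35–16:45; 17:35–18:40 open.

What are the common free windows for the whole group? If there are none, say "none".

07:25-09:50, 18:10-18:40

Pablo free: 07:00-10:25, 17:25-19:00 (invert busy blocks within the working day).
Freya free: 07:00-11:05, 15:10-18:45 (invert busy blocks within the working day).
Ulla free: 07:05-13:35, 16:00-19:00 (invert busy blocks within the working day).
Bianca free: 07:25-09:50, 18:10-19:00.
Chen free: 07:00-11:05, 16:35-16:45, 17:35-18:40.
Pablo ∩ Freya: 07:00-10:25, 17:25-18:45.
Pablo ∩ Freya ∩ Ulla: 07:05-10:25, 17:25-18:45.
Pablo ∩ Freya ∩ Ulla ∩ Bianca: 07:25-09:50, 18:10-18:45.
Pablo ∩ Freya ∩ Ulla ∩ Bianca ∩ Chen: 07:25-09:50, 18:10-18:40.
So the common availability across everyone is 07:25-09:50, 18:10-18:40.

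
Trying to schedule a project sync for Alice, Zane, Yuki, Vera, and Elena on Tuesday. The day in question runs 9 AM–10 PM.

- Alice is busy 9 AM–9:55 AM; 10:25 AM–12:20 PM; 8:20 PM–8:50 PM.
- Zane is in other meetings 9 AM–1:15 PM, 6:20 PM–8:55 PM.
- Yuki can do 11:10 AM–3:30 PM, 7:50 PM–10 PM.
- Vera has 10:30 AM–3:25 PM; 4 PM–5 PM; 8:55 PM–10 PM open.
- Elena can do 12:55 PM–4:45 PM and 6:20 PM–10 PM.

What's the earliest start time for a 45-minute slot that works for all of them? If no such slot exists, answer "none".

Alice free: 09:55-10:25, 12:20-20:20, 20:50-22:00 (invert busy blocks within the working day).
Zane free: 13:15-18:20, 20:55-22:00 (invert busy blocks within the working day).
Yuki free: 11:10-15:30, 19:50-22:00.
Vera free: 10:30-15:25, 16:00-17:00, 20:55-22:00.
Elena free: 12:55-16:45, 18:20-22:00.
Alice ∩ Zane: 13:15-18:20, 20:55-22:00.
Alice ∩ Zane ∩ Yuki: 13:15-15:30, 20:55-22:00.
Alice ∩ Zane ∩ Yuki ∩ Vera: 13:15-15:25, 20:55-22:00.
Alice ∩ Zane ∩ Yuki ∩ Vera ∩ Elena: 13:15-15:25, 20:55-22:00.
The first common window of at least 45 minutes is 13:15-15:25, so the earliest start is 13:15.

13:15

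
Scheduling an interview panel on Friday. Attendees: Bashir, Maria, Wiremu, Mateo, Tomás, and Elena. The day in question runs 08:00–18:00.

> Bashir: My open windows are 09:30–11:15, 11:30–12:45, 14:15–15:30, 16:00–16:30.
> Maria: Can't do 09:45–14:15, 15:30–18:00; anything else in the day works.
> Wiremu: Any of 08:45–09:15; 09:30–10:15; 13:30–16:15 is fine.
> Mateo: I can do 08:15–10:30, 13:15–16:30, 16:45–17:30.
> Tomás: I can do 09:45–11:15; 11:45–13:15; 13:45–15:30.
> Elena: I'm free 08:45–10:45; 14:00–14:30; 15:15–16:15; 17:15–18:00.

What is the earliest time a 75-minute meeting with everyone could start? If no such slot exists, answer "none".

Bashir free: 09:30-11:15, 11:30-12:45, 14:15-15:30, 16:00-16:30.
Maria free: 08:00-09:45, 14:15-15:30 (invert busy blocks within the working day).
Wiremu free: 08:45-09:15, 09:30-10:15, 13:30-16:15.
Mateo free: 08:15-10:30, 13:15-16:30, 16:45-17:30.
Tomás free: 09:45-11:15, 11:45-13:15, 13:45-15:30.
Elena free: 08:45-10:45, 14:00-14:30, 15:15-16:15, 17:15-18:00.
Bashir ∩ Maria: 09:30-09:45, 14:15-15:30.
Bashir ∩ Maria ∩ Wiremu: 09:30-09:45, 14:15-15:30.
Bashir ∩ Maria ∩ Wiremu ∩ Mateo: 09:30-09:45, 14:15-15:30.
Bashir ∩ Maria ∩ Wiremu ∩ Mateo ∩ Tomás: 14:15-15:30.
Bashir ∩ Maria ∩ Wiremu ∩ Mateo ∩ Tomás ∩ Elena: 14:15-14:30, 15:15-15:30.
So the common availability across everyone is 14:15-14:30, 15:15-15:30.
No common window is at least 75 minutes long.

none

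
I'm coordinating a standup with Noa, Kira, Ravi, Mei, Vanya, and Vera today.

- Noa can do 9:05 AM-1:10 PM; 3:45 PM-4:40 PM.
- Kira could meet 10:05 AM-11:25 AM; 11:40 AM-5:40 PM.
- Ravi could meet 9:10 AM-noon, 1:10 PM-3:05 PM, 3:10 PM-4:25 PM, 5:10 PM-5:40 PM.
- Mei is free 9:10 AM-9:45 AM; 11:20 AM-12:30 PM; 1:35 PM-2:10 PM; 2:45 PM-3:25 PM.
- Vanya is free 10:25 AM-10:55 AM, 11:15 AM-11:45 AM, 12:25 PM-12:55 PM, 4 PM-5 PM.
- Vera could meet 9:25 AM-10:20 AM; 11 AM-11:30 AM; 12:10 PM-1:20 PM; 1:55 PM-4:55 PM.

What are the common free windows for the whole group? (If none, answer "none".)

11:20-11:25

Noa ∩ Kira: 10:05-11:25, 11:40-13:10, 15:45-16:40.
Noa ∩ Kira ∩ Ravi: 10:05-11:25, 11:40-12:00, 15:45-16:25.
Noa ∩ Kira ∩ Ravi ∩ Mei: 11:20-11:25, 11:40-12:00.
Noa ∩ Kira ∩ Ravi ∩ Mei ∩ Vanya: 11:20-11:25, 11:40-11:45.
Noa ∩ Kira ∩ Ravi ∩ Mei ∩ Vanya ∩ Vera: 11:20-11:25.
So the common availability across everyone is 11:20-11:25.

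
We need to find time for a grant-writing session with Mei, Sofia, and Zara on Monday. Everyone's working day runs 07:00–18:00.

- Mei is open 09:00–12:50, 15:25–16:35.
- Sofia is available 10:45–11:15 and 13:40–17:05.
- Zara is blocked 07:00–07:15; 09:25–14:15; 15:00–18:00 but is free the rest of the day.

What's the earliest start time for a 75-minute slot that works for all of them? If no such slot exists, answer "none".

Mei free: 09:00-12:50, 15:25-16:35.
Sofia free: 10:45-11:15, 13:40-17:05.
Zara free: 07:15-09:25, 14:15-15:00 (invert busy blocks within the working day).
Mei ∩ Sofia: 10:45-11:15, 15:25-16:35.
Mei ∩ Sofia ∩ Zara: ∅.
There is no time when everyone is free.
No common window is at least 75 minutes long.

none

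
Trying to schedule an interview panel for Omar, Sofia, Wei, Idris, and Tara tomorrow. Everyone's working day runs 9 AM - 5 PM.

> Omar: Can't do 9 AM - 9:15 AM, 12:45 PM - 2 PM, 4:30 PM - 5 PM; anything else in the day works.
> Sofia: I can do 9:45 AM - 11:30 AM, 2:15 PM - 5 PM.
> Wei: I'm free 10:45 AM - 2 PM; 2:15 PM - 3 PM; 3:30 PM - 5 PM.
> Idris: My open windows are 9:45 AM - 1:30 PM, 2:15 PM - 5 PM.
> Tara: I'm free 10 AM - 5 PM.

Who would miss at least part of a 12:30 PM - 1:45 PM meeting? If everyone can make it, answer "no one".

Idris, Omar, Sofia

Omar free: 09:15-12:45, 14:00-16:30 (invert busy blocks within the working day).
Sofia free: 09:45-11:30, 14:15-17:00.
Wei free: 10:45-14:00, 14:15-15:00, 15:30-17:00.
Idris free: 09:45-13:30, 14:15-17:00.
Tara free: 10:00-17:00.
Omar: not fully free for 12:30-13:45. Sofia: not fully free for 12:30-13:45. Wei: free for 12:30-13:45. Idris: not fully free for 12:30-13:45. Tara: free for 12:30-13:45.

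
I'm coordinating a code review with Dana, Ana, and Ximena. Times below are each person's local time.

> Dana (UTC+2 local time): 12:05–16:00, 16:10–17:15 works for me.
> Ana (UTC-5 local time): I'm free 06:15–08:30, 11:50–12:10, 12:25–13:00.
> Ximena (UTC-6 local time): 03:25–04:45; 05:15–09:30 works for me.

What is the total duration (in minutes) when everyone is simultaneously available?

135

Dana in UTC: 10:05-14:00, 14:10-15:15 (subtract 2h to convert from UTC+2).
Ana in UTC: 11:15-13:30, 16:50-17:10, 17:25-18:00 (add 5h to convert from UTC-5).
Ximena in UTC: 09:25-10:45, 11:15-15:30 (add 6h to convert from UTC-6).
Dana ∩ Ana: 11:15-13:30.
Dana ∩ Ana ∩ Ximena: 11:15-13:30.
That's a single block of 135 minutes.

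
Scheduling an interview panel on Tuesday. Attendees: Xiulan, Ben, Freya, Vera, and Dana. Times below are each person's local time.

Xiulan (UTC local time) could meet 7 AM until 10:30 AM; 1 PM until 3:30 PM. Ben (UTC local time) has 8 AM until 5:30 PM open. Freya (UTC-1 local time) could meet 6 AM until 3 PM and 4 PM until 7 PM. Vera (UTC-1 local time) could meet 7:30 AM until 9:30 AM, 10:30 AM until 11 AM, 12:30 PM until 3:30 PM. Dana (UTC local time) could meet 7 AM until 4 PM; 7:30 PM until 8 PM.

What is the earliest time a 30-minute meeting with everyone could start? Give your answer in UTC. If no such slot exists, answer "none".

Xiulan in UTC: 07:00-10:30, 13:00-15:30.
Ben in UTC: 08:00-17:30.
Freya in UTC: 07:00-16:00, 17:00-20:00 (add 1h to convert from UTC-1).
Vera in UTC: 08:30-10:30, 11:30-12:00, 13:30-16:30 (add 1h to convert from UTC-1).
Dana in UTC: 07:00-16:00, 19:30-20:00.
Xiulan ∩ Ben: 08:00-10:30, 13:00-15:30.
Xiulan ∩ Ben ∩ Freya: 08:00-10:30, 13:00-15:30.
Xiulan ∩ Ben ∩ Freya ∩ Vera: 08:30-10:30, 13:30-15:30.
Xiulan ∩ Ben ∩ Freya ∩ Vera ∩ Dana: 08:30-10:30, 13:30-15:30.
Those are the intersection windows.
The first common window of at least 30 minutes is 08:30-10:30, so the earliest start is 08:30.

08:30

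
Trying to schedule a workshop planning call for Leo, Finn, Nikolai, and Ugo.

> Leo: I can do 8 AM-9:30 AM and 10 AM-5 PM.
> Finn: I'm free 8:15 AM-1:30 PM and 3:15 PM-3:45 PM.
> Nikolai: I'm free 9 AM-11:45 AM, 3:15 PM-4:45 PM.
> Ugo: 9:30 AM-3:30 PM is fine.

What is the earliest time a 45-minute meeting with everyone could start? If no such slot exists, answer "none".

Leo ∩ Finn: 08:15-09:30, 10:00-13:30, 15:15-15:45.
Leo ∩ Finn ∩ Nikolai: 09:00-09:30, 10:00-11:45, 15:15-15:45.
Leo ∩ Finn ∩ Nikolai ∩ Ugo: 10:00-11:45, 15:15-15:30.
The first common window of at least 45 minutes is 10:00-11:45, so the earliest start is 10:00.

10:00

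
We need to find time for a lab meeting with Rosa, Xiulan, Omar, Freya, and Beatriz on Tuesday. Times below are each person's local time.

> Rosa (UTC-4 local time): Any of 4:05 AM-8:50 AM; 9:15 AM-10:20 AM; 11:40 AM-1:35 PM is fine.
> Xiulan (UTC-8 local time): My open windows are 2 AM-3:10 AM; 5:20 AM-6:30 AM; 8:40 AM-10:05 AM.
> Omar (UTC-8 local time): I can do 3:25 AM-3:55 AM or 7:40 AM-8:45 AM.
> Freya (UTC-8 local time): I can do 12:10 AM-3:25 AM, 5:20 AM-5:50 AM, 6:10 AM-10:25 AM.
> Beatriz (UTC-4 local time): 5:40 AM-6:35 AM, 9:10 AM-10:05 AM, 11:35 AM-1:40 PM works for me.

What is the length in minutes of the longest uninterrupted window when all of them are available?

Rosa in UTC: 08:05-12:50, 13:15-14:20, 15:40-17:35 (add 4h to convert from UTC-4).
Xiulan in UTC: 10:00-11:10, 13:20-14:30, 16:40-18:05 (add 8h to convert from UTC-8).
Omar in UTC: 11:25-11:55, 15:40-16:45 (add 8h to convert from UTC-8).
Freya in UTC: 08:10-11:25, 13:20-13:50, 14:10-18:25 (add 8h to convert from UTC-8).
Beatriz in UTC: 09:40-10:35, 13:10-14:05, 15:35-17:40 (add 4h to convert from UTC-4).
Rosa ∩ Xiulan: 10:00-11:10, 13:20-14:20, 16:40-17:35.
Rosa ∩ Xiulan ∩ Omar: 16:40-16:45.
Rosa ∩ Xiulan ∩ Omar ∩ Freya: 16:40-16:45.
Rosa ∩ Xiulan ∩ Omar ∩ Freya ∩ Beatriz: 16:40-16:45.
Those are the intersection windows.
The longest is 16:40-16:45 at 5 minutes.

5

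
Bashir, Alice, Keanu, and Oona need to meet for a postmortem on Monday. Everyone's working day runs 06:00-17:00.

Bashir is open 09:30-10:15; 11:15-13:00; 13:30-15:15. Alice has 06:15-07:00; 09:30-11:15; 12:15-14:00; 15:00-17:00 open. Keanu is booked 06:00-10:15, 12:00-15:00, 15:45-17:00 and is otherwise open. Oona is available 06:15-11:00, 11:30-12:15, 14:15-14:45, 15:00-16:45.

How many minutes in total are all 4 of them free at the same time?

Bashir free: 09:30-10:15, 11:15-13:00, 13:30-15:15.
Alice free: 06:15-07:00, 09:30-11:15, 12:15-14:00, 15:00-17:00.
Keanu free: 10:15-12:00, 15:00-15:45 (invert busy blocks within the working day).
Oona free: 06:15-11:00, 11:30-12:15, 14:15-14:45, 15:00-16:45.
Bashir ∩ Alice: 09:30-10:15, 12:15-13:00, 13:30-14:00, 15:00-15:15.
Bashir ∩ Alice ∩ Keanu: 15:00-15:15.
Bashir ∩ Alice ∩ Keanu ∩ Oona: 15:00-15:15.
That's a single block of 15 minutes.

15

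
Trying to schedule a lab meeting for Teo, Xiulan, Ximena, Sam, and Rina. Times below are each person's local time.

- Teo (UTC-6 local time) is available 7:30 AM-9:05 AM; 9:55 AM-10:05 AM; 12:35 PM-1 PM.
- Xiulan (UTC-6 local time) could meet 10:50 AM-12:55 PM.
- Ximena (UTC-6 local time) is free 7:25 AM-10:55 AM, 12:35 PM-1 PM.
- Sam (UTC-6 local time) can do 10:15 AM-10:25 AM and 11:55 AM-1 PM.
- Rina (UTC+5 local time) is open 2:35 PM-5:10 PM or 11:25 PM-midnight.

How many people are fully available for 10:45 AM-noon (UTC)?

1

Teo in UTC: 13:30-15:05, 15:55-16:05, 18:35-19:00 (add 6h to convert from UTC-6).
Xiulan in UTC: 16:50-18:55 (add 6h to convert from UTC-6).
Ximena in UTC: 13:25-16:55, 18:35-19:00 (add 6h to convert from UTC-6).
Sam in UTC: 16:15-16:25, 17:55-19:00 (add 6h to convert from UTC-6).
Rina in UTC: 09:35-12:10, 18:25-19:00 (subtract 5h to convert from UTC+5).
Rina can make the full 10:45-12:00 slot — that's 1.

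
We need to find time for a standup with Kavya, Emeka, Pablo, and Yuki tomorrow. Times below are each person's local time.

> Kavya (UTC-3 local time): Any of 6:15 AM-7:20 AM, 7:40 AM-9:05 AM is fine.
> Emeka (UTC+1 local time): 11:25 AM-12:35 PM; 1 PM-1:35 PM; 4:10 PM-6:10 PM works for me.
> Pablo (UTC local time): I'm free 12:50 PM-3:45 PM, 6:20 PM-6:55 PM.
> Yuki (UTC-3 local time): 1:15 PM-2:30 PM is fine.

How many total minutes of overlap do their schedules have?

Kavya in UTC: 09:15-10:20, 10:40-12:05 (add 3h to convert from UTC-3).
Emeka in UTC: 10:25-11:35, 12:00-12:35, 15:10-17:10 (subtract 1h to convert from UTC+1).
Pablo in UTC: 12:50-15:45, 18:20-18:55.
Yuki in UTC: 16:15-17:30 (add 3h to convert from UTC-3).
Kavya ∩ Emeka: 10:40-11:35, 12:00-12:05.
Kavya ∩ Emeka ∩ Pablo: ∅.
Kavya ∩ Emeka ∩ Pablo ∩ Yuki: ∅.
There is no time when everyone is free.
There is no common window, so the total is 0 minutes.

0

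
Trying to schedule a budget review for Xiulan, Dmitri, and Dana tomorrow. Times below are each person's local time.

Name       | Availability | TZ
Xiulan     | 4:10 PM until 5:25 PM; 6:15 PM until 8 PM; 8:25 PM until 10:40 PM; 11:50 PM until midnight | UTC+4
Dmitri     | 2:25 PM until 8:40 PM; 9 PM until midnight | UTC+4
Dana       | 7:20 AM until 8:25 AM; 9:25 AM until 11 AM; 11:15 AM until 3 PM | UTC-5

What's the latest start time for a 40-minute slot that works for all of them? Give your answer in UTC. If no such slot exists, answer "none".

Xiulan in UTC: 12:10-13:25, 14:15-16:00, 16:25-18:40, 19:50-20:00 (subtract 4h to convert from UTC+4).
Dmitri in UTC: 10:25-16:40, 17:00-20:00 (subtract 4h to convert from UTC+4).
Dana in UTC: 12:20-13:25, 14:25-16:00, 16:15-20:00 (add 5h to convert from UTC-5).
Xiulan ∩ Dmitri: 12:10-13:25, 14:15-16:00, 16:25-16:40, 17:00-18:40, 19:50-20:00.
Xiulan ∩ Dmitri ∩ Dana: 12:20-13:25, 14:25-16:00, 16:25-16:40, 17:00-18:40, 19:50-20:00.
The last common window of at least 40 minutes is 17:00-18:40; a 40-minute meeting can start as late as 18:00 and still end by 18:40.

18:00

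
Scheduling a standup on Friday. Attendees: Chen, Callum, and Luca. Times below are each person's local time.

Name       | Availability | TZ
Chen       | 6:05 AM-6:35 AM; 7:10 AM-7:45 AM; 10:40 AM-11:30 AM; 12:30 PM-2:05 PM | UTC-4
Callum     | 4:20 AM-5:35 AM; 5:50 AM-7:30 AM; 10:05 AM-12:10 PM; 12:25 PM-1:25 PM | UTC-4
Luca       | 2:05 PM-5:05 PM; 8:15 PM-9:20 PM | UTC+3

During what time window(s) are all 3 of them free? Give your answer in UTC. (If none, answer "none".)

Chen in UTC: 10:05-10:35, 11:10-11:45, 14:40-15:30, 16:30-18:05 (add 4h to convert from UTC-4).
Callum in UTC: 08:20-09:35, 09:50-11:30, 14:05-16:10, 16:25-17:25 (add 4h to convert from UTC-4).
Luca in UTC: 11:05-14:05, 17:15-18:20 (subtract 3h to convert from UTC+3).
Chen ∩ Callum: 10:05-10:35, 11:10-11:30, 14:40-15:30, 16:30-17:25.
Chen ∩ Callum ∩ Luca: 11:10-11:30, 17:15-17:25.

11:10-11:30, 17:15-17:25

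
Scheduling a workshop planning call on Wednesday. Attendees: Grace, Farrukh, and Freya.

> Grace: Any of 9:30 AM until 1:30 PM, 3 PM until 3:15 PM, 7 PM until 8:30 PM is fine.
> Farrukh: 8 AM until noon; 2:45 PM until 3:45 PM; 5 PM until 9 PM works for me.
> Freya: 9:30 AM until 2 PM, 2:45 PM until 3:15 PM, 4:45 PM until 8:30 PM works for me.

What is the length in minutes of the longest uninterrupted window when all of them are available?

Grace ∩ Farrukh: 09:30-12:00, 15:00-15:15, 19:00-20:30.
Grace ∩ Farrukh ∩ Freya: 09:30-12:00, 15:00-15:15, 19:00-20:30.
The longest is 09:30-12:00 at 150 minutes.

150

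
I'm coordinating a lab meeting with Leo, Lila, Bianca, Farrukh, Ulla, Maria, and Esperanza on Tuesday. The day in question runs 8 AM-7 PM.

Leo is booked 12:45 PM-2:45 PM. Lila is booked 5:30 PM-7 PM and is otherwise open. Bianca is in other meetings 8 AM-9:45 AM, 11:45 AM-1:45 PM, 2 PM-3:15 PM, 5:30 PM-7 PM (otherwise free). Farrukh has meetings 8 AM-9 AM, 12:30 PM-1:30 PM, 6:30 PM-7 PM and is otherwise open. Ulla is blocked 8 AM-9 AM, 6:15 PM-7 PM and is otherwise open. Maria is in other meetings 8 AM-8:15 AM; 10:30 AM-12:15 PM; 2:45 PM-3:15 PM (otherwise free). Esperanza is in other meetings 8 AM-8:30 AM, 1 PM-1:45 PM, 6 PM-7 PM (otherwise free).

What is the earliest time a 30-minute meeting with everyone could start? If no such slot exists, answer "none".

09:45

Leo free: 08:00-12:45, 14:45-19:00 (invert busy blocks within the working day).
Lila free: 08:00-17:30 (invert busy blocks within the working day).
Bianca free: 09:45-11:45, 13:45-14:00, 15:15-17:30 (invert busy blocks within the working day).
Farrukh free: 09:00-12:30, 13:30-18:30 (invert busy blocks within the working day).
Ulla free: 09:00-18:15 (invert busy blocks within the working day).
Maria free: 08:15-10:30, 12:15-14:45, 15:15-19:00 (invert busy blocks within the working day).
Esperanza free: 08:30-13:00, 13:45-18:00 (invert busy blocks within the working day).
Leo ∩ Lila: 08:00-12:45, 14:45-17:30.
Leo ∩ Lila ∩ Bianca: 09:45-11:45, 15:15-17:30.
Leo ∩ Lila ∩ Bianca ∩ Farrukh: 09:45-11:45, 15:15-17:30.
Leo ∩ Lila ∩ Bianca ∩ Farrukh ∩ Ulla: 09:45-11:45, 15:15-17:30.
Leo ∩ Lila ∩ Bianca ∩ Farrukh ∩ Ulla ∩ Maria: 09:45-10:30, 15:15-17:30.
Leo ∩ Lila ∩ Bianca ∩ Farrukh ∩ Ulla ∩ Maria ∩ Esperanza: 09:45-10:30, 15:15-17:30.
The first common window of at least 30 minutes is 09:45-10:30, so the earliest start is 09:45.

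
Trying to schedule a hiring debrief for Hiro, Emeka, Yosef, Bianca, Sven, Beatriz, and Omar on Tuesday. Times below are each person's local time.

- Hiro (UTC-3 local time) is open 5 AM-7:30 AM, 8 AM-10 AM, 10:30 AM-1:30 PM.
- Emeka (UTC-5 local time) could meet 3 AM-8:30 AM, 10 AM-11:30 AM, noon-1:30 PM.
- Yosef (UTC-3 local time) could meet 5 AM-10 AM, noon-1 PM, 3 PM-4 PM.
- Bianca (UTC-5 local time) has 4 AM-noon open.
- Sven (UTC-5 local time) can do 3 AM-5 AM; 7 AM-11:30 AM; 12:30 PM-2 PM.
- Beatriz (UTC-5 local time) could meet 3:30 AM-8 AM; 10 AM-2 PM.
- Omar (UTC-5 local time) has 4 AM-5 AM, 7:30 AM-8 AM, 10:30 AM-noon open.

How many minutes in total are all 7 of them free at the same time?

Hiro in UTC: 08:00-10:30, 11:00-13:00, 13:30-16:30 (add 3h to convert from UTC-3).
Emeka in UTC: 08:00-13:30, 15:00-16:30, 17:00-18:30 (add 5h to convert from UTC-5).
Yosef in UTC: 08:00-13:00, 15:00-16:00, 18:00-19:00 (add 3h to convert from UTC-3).
Bianca in UTC: 09:00-17:00 (add 5h to convert from UTC-5).
Sven in UTC: 08:00-10:00, 12:00-16:30, 17:30-19:00 (add 5h to convert from UTC-5).
Beatriz in UTC: 08:30-13:00, 15:00-19:00 (add 5h to convert from UTC-5).
Omar in UTC: 09:00-10:00, 12:30-13:00, 15:30-17:00 (add 5h to convert from UTC-5).
Hiro ∩ Emeka: 08:00-10:30, 11:00-13:00, 15:00-16:30.
Hiro ∩ Emeka ∩ Yosef: 08:00-10:30, 11:00-13:00, 15:00-16:00.
Hiro ∩ Emeka ∩ Yosef ∩ Bianca: 09:00-10:30, 11:00-13:00, 15:00-16:00.
Hiro ∩ Emeka ∩ Yosef ∩ Bianca ∩ Sven: 09:00-10:00, 12:00-13:00, 15:00-16:00.
Hiro ∩ Emeka ∩ Yosef ∩ Bianca ∩ Sven ∩ Beatriz: 09:00-10:00, 12:00-13:00, 15:00-16:00.
Hiro ∩ Emeka ∩ Yosef ∩ Bianca ∩ Sven ∩ Beatriz ∩ Omar: 09:00-10:00, 12:30-13:00, 15:30-16:00.
Summing the common windows: 60 + 30 + 30 = 120 minutes.

120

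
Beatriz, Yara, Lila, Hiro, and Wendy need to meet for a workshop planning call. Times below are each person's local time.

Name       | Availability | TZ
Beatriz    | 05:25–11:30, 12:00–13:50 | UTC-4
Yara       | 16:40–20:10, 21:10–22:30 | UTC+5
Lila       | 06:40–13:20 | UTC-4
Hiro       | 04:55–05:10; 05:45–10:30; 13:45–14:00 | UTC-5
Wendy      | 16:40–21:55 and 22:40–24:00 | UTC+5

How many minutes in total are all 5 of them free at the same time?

210

Beatriz in UTC: 09:25-15:30, 16:00-17:50 (add 4h to convert from UTC-4).
Yara in UTC: 11:40-15:10, 16:10-17:30 (subtract 5h to convert from UTC+5).
Lila in UTC: 10:40-17:20 (add 4h to convert from UTC-4).
Hiro in UTC: 09:55-10:10, 10:45-15:30, 18:45-19:00 (add 5h to convert from UTC-5).
Wendy in UTC: 11:40-16:55, 17:40-19:00 (subtract 5h to convert from UTC+5).
Beatriz ∩ Yara: 11:40-15:10, 16:10-17:30.
Beatriz ∩ Yara ∩ Lila: 11:40-15:10, 16:10-17:20.
Beatriz ∩ Yara ∩ Lila ∩ Hiro: 11:40-15:10.
Beatriz ∩ Yara ∩ Lila ∩ Hiro ∩ Wendy: 11:40-15:10.
That's a single block of 210 minutes.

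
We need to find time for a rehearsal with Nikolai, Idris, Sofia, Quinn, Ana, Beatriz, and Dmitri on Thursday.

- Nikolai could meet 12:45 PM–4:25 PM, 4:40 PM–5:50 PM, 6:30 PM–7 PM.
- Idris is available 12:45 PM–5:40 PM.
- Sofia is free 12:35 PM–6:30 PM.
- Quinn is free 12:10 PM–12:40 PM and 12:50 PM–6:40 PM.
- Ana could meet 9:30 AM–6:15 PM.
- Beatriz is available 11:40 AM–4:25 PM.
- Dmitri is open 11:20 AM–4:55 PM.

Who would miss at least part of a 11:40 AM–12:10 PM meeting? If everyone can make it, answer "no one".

Idris, Nikolai, Quinn, Sofia

Nikolai: not fully free for 11:40-12:10. Idris: not fully free for 11:40-12:10. Sofia: not fully free for 11:40-12:10. Quinn: not fully free for 11:40-12:10. Ana: free for 11:40-12:10. Beatriz: free for 11:40-12:10. Dmitri: free for 11:40-12:10.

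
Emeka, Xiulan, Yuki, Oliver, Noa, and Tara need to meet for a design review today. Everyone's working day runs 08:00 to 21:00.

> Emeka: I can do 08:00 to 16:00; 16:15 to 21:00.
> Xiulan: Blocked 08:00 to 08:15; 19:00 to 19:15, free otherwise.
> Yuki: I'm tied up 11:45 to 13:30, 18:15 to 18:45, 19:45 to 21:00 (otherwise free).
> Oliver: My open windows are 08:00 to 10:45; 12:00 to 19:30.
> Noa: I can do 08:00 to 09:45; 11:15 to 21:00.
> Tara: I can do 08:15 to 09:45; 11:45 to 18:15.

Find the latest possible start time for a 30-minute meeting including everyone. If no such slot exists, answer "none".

Emeka free: 08:00-16:00, 16:15-21:00.
Xiulan free: 08:15-19:00, 19:15-21:00 (invert busy blocks within the working day).
Yuki free: 08:00-11:45, 13:30-18:15, 18:45-19:45 (invert busy blocks within the working day).
Oliver free: 08:00-10:45, 12:00-19:30.
Noa free: 08:00-09:45, 11:15-21:00.
Tara free: 08:15-09:45, 11:45-18:15.
Emeka ∩ Xiulan: 08:15-16:00, 16:15-19:00, 19:15-21:00.
Emeka ∩ Xiulan ∩ Yuki: 08:15-11:45, 13:30-16:00, 16:15-18:15, 18:45-19:00, 19:15-19:45.
Emeka ∩ Xiulan ∩ Yuki ∩ Oliver: 08:15-10:45, 13:30-16:00, 16:15-18:15, 18:45-19:00, 19:15-19:30.
Emeka ∩ Xiulan ∩ Yuki ∩ Oliver ∩ Noa: 08:15-09:45, 13:30-16:00, 16:15-18:15, 18:45-19:00, 19:15-19:30.
Emeka ∩ Xiulan ∩ Yuki ∩ Oliver ∩ Noa ∩ Tara: 08:15-09:45, 13:30-16:00, 16:15-18:15.
The last common window of at least 30 minutes is 16:15-18:15; a 30-minute meeting can start as late as 17:45 and still end by 18:15.

17:45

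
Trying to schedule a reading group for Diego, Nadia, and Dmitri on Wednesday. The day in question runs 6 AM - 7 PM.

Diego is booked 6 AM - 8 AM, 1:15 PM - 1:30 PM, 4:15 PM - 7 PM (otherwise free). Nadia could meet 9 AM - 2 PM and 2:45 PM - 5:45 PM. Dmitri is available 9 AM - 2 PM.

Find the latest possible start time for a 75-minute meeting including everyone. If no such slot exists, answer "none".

12:00

Diego free: 08:00-13:15, 13:30-16:15 (invert busy blocks within the working day).
Nadia free: 09:00-14:00, 14:45-17:45.
Dmitri free: 09:00-14:00.
Diego ∩ Nadia: 09:00-13:15, 13:30-14:00, 14:45-16:15.
Diego ∩ Nadia ∩ Dmitri: 09:00-13:15, 13:30-14:00.
The last common window of at least 75 minutes is 09:00-13:15; a 75-minute meeting can start as late as 12:00 and still end by 13:15.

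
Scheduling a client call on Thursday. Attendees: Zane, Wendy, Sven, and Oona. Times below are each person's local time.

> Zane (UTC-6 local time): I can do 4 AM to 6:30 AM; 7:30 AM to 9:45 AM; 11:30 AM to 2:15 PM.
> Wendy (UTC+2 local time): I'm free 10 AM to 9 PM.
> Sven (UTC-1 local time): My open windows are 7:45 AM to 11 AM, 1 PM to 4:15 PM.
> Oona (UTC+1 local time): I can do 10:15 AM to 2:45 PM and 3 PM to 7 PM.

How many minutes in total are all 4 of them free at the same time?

Zane in UTC: 10:00-12:30, 13:30-15:45, 17:30-20:15 (add 6h to convert from UTC-6).
Wendy in UTC: 08:00-19:00 (subtract 2h to convert from UTC+2).
Sven in UTC: 08:45-12:00, 14:00-17:15 (add 1h to convert from UTC-1).
Oona in UTC: 09:15-13:45, 14:00-18:00 (subtract 1h to convert from UTC+1).
Zane ∩ Wendy: 10:00-12:30, 13:30-15:45, 17:30-19:00.
Zane ∩ Wendy ∩ Sven: 10:00-12:00, 14:00-15:45.
Zane ∩ Wendy ∩ Sven ∩ Oona: 10:00-12:00, 14:00-15:45.
Summing the common windows: 120 + 105 = 225 minutes.

225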